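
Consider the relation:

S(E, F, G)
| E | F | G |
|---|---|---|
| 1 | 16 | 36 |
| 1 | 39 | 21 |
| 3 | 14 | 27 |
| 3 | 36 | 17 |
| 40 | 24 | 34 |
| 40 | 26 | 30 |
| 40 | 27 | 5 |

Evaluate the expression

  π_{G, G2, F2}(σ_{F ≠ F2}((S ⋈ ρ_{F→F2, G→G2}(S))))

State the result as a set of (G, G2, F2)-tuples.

ρ[F→F2, G→G2]: schema becomes (E, F2, G2); tuples unchanged.
S ⋈ ρ_{F→F2, G→G2}(S) (natural join on E): {(1, 16, 36, 16, 36), (1, 16, 36, 39, 21), (1, 39, 21, 16, 36), (1, 39, 21, 39, 21), (3, 14, 27, 14, 27), (3, 14, 27, 36, 17), (3, 36, 17, 14, 27), (3, 36, 17, 36, 17), (40, 24, 34, 24, 34), (40, 24, 34, 26, 30), (40, 24, 34, 27, 5), (40, 26, 30, 24, 34), (40, 26, 30, 26, 30), (40, 26, 30, 27, 5), (40, 27, 5, 24, 34), (40, 27, 5, 26, 30), (40, 27, 5, 27, 5)}
σ[F ≠ F2]: keep tuples satisfying F ≠ F2 → {(1, 16, 36, 39, 21), (1, 39, 21, 16, 36), (3, 14, 27, 36, 17), (3, 36, 17, 14, 27), (40, 24, 34, 26, 30), (40, 24, 34, 27, 5), (40, 26, 30, 24, 34), (40, 26, 30, 27, 5), (40, 27, 5, 24, 34), (40, 27, 5, 26, 30)}
π_{G, G2, F2} gives {(17, 27, 14), (21, 36, 16), (27, 17, 36), (30, 34, 24), (30, 5, 27), (34, 30, 26), (34, 5, 27), (36, 21, 39), (5, 30, 26), (5, 34, 24)}.

{(17, 27, 14), (21, 36, 16), (27, 17, 36), (30, 34, 24), (30, 5, 27), (34, 30, 26), (34, 5, 27), (36, 21, 39), (5, 30, 26), (5, 34, 24)}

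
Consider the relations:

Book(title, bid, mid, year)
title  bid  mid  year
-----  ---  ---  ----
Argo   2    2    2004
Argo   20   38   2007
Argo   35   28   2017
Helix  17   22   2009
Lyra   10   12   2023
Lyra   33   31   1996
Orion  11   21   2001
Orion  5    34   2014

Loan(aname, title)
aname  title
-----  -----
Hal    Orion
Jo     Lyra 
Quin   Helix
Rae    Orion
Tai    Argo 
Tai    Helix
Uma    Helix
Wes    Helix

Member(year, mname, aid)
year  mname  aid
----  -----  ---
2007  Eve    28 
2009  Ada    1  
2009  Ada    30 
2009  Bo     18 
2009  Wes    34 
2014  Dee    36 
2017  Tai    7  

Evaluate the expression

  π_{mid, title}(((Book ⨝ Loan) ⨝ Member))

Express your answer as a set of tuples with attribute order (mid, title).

{(22, Helix), (28, Argo), (34, Orion), (38, Argo)}

Joining Book and Loan on title yields {(Argo, 2, 2, 2004, Tai), (Argo, 20, 38, 2007, Tai), (Argo, 35, 28, 2017, Tai), (Helix, 17, 22, 2009, Quin), (Helix, 17, 22, 2009, Tai), (Helix, 17, 22, 2009, Uma), (Helix, 17, 22, 2009, Wes), (Lyra, 10, 12, 2023, Jo), (Lyra, 33, 31, 1996, Jo), (Orion, 11, 21, 2001, Hal), (Orion, 11, 21, 2001, Rae), (Orion, 5, 34, 2014, Hal), (Orion, 5, 34, 2014, Rae)}.
Joining (Book ⨝ Loan) and Member on year yields {(Argo, 20, 38, 2007, Tai, Eve, 28), (Argo, 35, 28, 2017, Tai, Tai, 7), (Helix, 17, 22, 2009, Quin, Ada, 1), (Helix, 17, 22, 2009, Quin, Ada, 30), (Helix, 17, 22, 2009, Quin, Bo, 18), (Helix, 17, 22, 2009, Quin, Wes, 34), (Helix, 17, 22, 2009, Tai, Ada, 1), (Helix, 17, 22, 2009, Tai, Ada, 30), (Helix, 17, 22, 2009, Tai, Bo, 18), (Helix, 17, 22, 2009, Tai, Wes, 34), (Helix, 17, 22, 2009, Uma, Ada, 1), (Helix, 17, 22, 2009, Uma, Ada, 30), (Helix, 17, 22, 2009, Uma, Bo, 18), (Helix, 17, 22, 2009, Uma, Wes, 34), (Helix, 17, 22, 2009, Wes, Ada, 1), (Helix, 17, 22, 2009, Wes, Ada, 30), (Helix, 17, 22, 2009, Wes, Bo, 18), (Helix, 17, 22, 2009, Wes, Wes, 34), (Orion, 5, 34, 2014, Hal, Dee, 36), (Orion, 5, 34, 2014, Rae, Dee, 36)}.
π[mid, title]: project onto (mid, title) (16 duplicate(s) eliminated) → {(22, Helix), (28, Argo), (34, Orion), (38, Argo)}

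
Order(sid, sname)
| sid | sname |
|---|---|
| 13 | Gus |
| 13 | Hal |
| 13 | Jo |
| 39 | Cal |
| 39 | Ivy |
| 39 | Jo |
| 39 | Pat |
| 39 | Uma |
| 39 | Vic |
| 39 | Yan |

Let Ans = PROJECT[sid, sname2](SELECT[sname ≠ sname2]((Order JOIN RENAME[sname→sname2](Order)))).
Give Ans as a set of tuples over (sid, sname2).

{(13, Gus), (13, Hal), (13, Jo), (39, Cal), (39, Ivy), (39, Jo), (39, Pat), (39, Uma), (39, Vic), (39, Yan)}

ρ[sname→sname2]: schema becomes (sid, sname2); tuples unchanged.
Order ⋈ RENAME[sname→sname2](Order) (natural join on sid): {(13, Gus, Gus), (13, Gus, Hal), (13, Gus, Jo), (13, Hal, Gus), (13, Hal, Hal), (13, Hal, Jo), (13, Jo, Gus), (13, Jo, Hal), (13, Jo, Jo), (39, Cal, Cal), (39, Cal, Ivy), (39, Cal, Jo), (39, Cal, Pat), (39, Cal, Uma), (39, Cal, Vic), (39, Cal, Yan), (39, Ivy, Cal), (39, Ivy, Ivy), (39, Ivy, Jo), (39, Ivy, Pat), (39, Ivy, Uma), (39, Ivy, Vic), (39, Ivy, Yan), (39, Jo, Cal), (39, Jo, Ivy), (39, Jo, Jo), (39, Jo, Pat), (39, Jo, Uma), (39, Jo, Vic), (39, Jo, Yan), (39, Pat, Cal), (39, Pat, Ivy), (39, Pat, Jo), (39, Pat, Pat), (39, Pat, Uma), (39, Pat, Vic), (39, Pat, Yan), (39, Uma, Cal), (39, Uma, Ivy), (39, Uma, Jo), (39, Uma, Pat), (39, Uma, Uma), (39, Uma, Vic), (39, Uma, Yan), (39, Vic, Cal), (39, Vic, Ivy), (39, Vic, Jo), (39, Vic, Pat), (39, Vic, Uma), (39, Vic, Vic), (39, Vic, Yan), (39, Yan, Cal), (39, Yan, Ivy), (39, Yan, Jo), (39, Yan, Pat), (39, Yan, Uma), (39, Yan, Vic), (39, Yan, Yan)}
Filtering on sname ≠ sname2 leaves {(13, Gus, Hal), (13, Gus, Jo), (13, Hal, Gus), (13, Hal, Jo), (13, Jo, Gus), (13, Jo, Hal), (39, Cal, Ivy), (39, Cal, Jo), (39, Cal, Pat), (39, Cal, Uma), (39, Cal, Vic), (39, Cal, Yan), (39, Ivy, Cal), (39, Ivy, Jo), (39, Ivy, Pat), (39, Ivy, Uma), (39, Ivy, Vic), (39, Ivy, Yan), (39, Jo, Cal), (39, Jo, Ivy), (39, Jo, Pat), (39, Jo, Uma), (39, Jo, Vic), (39, Jo, Yan), (39, Pat, Cal), (39, Pat, Ivy), (39, Pat, Jo), (39, Pat, Uma), (39, Pat, Vic), (39, Pat, Yan), (39, Uma, Cal), (39, Uma, Ivy), (39, Uma, Jo), (39, Uma, Pat), (39, Uma, Vic), (39, Uma, Yan), (39, Vic, Cal), (39, Vic, Ivy), (39, Vic, Jo), (39, Vic, Pat), (39, Vic, Uma), (39, Vic, Yan), (39, Yan, Cal), (39, Yan, Ivy), (39, Yan, Jo), (39, Yan, Pat), (39, Yan, Uma), (39, Yan, Vic)}.
π[sid, sname2]: project onto (sid, sname2) (38 duplicate(s) eliminated) → {(13, Gus), (13, Hal), (13, Jo), (39, Cal), (39, Ivy), (39, Jo), (39, Pat), (39, Uma), (39, Vic), (39, Yan)}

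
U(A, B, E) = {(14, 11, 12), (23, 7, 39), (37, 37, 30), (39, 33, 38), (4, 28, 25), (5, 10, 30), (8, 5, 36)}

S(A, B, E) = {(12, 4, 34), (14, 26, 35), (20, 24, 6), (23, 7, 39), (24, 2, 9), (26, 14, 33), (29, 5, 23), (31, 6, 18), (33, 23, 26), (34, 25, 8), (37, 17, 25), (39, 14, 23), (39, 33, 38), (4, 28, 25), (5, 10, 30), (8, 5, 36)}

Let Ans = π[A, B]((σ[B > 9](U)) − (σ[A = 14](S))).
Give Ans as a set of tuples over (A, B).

σ[B > 9]: keep tuples satisfying B > 9 → {(14, 11, 12), (37, 37, 30), (39, 33, 38), (4, 28, 25), (5, 10, 30)}
σ[A = 14]: keep tuples satisfying A = 14 → {(14, 26, 35)}
Difference: {(14, 11, 12), (37, 37, 30), (39, 33, 38), (4, 28, 25), (5, 10, 30)} with {(14, 26, 35)} → {(14, 11, 12), (37, 37, 30), (39, 33, 38), (4, 28, 25), (5, 10, 30)}
Projecting to A, B: {(14, 11), (37, 37), (39, 33), (4, 28), (5, 10)}

{(14, 11), (37, 37), (39, 33), (4, 28), (5, 10)}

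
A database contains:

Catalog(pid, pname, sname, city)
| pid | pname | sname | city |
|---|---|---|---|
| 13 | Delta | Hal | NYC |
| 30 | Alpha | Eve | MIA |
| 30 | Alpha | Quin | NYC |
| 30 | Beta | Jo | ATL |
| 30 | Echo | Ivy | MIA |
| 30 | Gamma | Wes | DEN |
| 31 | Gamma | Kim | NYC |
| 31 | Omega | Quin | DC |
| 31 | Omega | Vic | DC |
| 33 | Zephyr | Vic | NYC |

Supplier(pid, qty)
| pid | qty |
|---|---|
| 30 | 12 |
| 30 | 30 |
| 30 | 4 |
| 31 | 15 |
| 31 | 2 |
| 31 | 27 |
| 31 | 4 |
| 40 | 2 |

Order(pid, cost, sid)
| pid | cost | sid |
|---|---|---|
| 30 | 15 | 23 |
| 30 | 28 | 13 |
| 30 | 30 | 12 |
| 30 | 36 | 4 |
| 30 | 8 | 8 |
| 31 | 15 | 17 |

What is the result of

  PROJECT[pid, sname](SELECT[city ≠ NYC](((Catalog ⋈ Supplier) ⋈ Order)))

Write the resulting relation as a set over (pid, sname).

{(30, Eve), (30, Ivy), (30, Jo), (30, Wes), (31, Quin), (31, Vic)}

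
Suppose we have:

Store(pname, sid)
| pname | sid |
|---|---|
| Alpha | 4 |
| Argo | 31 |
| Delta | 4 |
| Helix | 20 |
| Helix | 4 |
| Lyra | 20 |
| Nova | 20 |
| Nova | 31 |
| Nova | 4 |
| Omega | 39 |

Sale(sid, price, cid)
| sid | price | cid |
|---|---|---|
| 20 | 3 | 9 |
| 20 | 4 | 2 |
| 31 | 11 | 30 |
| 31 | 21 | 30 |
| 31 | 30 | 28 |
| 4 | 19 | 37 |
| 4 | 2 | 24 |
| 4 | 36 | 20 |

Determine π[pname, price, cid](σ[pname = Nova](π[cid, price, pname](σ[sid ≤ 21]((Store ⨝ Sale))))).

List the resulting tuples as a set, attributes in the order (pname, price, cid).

Natural join on sid: {(Alpha, 4, 19, 37), (Alpha, 4, 2, 24), (Alpha, 4, 36, 20), (Argo, 31, 11, 30), (Argo, 31, 21, 30), (Argo, 31, 30, 28), (Delta, 4, 19, 37), (Delta, 4, 2, 24), (Delta, 4, 36, 20), (Helix, 20, 3, 9), (Helix, 20, 4, 2), (Helix, 4, 19, 37), (Helix, 4, 2, 24), (Helix, 4, 36, 20), (Lyra, 20, 3, 9), (Lyra, 20, 4, 2), (Nova, 20, 3, 9), (Nova, 20, 4, 2), (Nova, 31, 11, 30), (Nova, 31, 21, 30), (Nova, 31, 30, 28), (Nova, 4, 19, 37), (Nova, 4, 2, 24), (Nova, 4, 36, 20)}
Apply σ_{sid ≤ 21}; surviving tuples: {(Alpha, 4, 19, 37), (Alpha, 4, 2, 24), (Alpha, 4, 36, 20), (Delta, 4, 19, 37), (Delta, 4, 2, 24), (Delta, 4, 36, 20), (Helix, 20, 3, 9), (Helix, 20, 4, 2), (Helix, 4, 19, 37), (Helix, 4, 2, 24), (Helix, 4, 36, 20), (Lyra, 20, 3, 9), (Lyra, 20, 4, 2), (Nova, 20, 3, 9), (Nova, 20, 4, 2), (Nova, 4, 19, 37), (Nova, 4, 2, 24), (Nova, 4, 36, 20)}
Projecting to cid, price, pname: {(2, 4, Helix), (2, 4, Lyra), (2, 4, Nova), (20, 36, Alpha), (20, 36, Delta), (20, 36, Helix), (20, 36, Nova), (24, 2, Alpha), (24, 2, Delta), (24, 2, Helix), (24, 2, Nova), (37, 19, Alpha), (37, 19, Delta), (37, 19, Helix), (37, 19, Nova), (9, 3, Helix), (9, 3, Lyra), (9, 3, Nova)}
Apply σ_{pname = Nova}; surviving tuples: {(2, 4, Nova), (20, 36, Nova), (24, 2, Nova), (37, 19, Nova), (9, 3, Nova)}
Projecting to pname, price, cid: {(Nova, 19, 37), (Nova, 2, 24), (Nova, 3, 9), (Nova, 36, 20), (Nova, 4, 2)}

{(Nova, 19, 37), (Nova, 2, 24), (Nova, 3, 9), (Nova, 36, 20), (Nova, 4, 2)}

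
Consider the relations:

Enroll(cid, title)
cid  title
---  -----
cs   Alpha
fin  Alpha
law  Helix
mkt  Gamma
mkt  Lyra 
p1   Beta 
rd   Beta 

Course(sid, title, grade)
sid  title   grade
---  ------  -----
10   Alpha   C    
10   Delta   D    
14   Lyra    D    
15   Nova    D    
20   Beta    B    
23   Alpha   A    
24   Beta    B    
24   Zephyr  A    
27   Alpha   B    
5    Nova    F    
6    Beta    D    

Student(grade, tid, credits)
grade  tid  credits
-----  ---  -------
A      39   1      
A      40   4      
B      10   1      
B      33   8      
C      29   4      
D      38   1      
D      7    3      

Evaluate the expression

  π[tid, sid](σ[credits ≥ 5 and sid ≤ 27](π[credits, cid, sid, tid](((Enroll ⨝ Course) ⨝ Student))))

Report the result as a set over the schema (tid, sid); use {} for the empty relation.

Enroll ⋈ Course (natural join on title): {(cs, Alpha, 10, C), (cs, Alpha, 23, A), (cs, Alpha, 27, B), (fin, Alpha, 10, C), (fin, Alpha, 23, A), (fin, Alpha, 27, B), (mkt, Lyra, 14, D), (p1, Beta, 20, B), (p1, Beta, 24, B), (p1, Beta, 6, D), (rd, Beta, 20, B), (rd, Beta, 24, B), (rd, Beta, 6, D)}
(Enroll ⨝ Course) ⋈ Student (natural join on grade): {(cs, Alpha, 10, C, 29, 4), (cs, Alpha, 23, A, 39, 1), (cs, Alpha, 23, A, 40, 4), (cs, Alpha, 27, B, 10, 1), (cs, Alpha, 27, B, 33, 8), (fin, Alpha, 10, C, 29, 4), (fin, Alpha, 23, A, 39, 1), (fin, Alpha, 23, A, 40, 4), (fin, Alpha, 27, B, 10, 1), (fin, Alpha, 27, B, 33, 8), (mkt, Lyra, 14, D, 38, 1), (mkt, Lyra, 14, D, 7, 3), (p1, Beta, 20, B, 10, 1), (p1, Beta, 20, B, 33, 8), (p1, Beta, 24, B, 10, 1), (p1, Beta, 24, B, 33, 8), (p1, Beta, 6, D, 38, 1), (p1, Beta, 6, D, 7, 3), (rd, Beta, 20, B, 10, 1), (rd, Beta, 20, B, 33, 8), (rd, Beta, 24, B, 10, 1), (rd, Beta, 24, B, 33, 8), (rd, Beta, 6, D, 38, 1), (rd, Beta, 6, D, 7, 3)}
Projecting to credits, cid, sid, tid: {(1, cs, 23, 39), (1, cs, 27, 10), (1, fin, 23, 39), (1, fin, 27, 10), (1, mkt, 14, 38), (1, p1, 20, 10), (1, p1, 24, 10), (1, p1, 6, 38), (1, rd, 20, 10), (1, rd, 24, 10), (1, rd, 6, 38), (3, mkt, 14, 7), (3, p1, 6, 7), (3, rd, 6, 7), (4, cs, 10, 29), (4, cs, 23, 40), (4, fin, 10, 29), (4, fin, 23, 40), (8, cs, 27, 33), (8, fin, 27, 33), (8, p1, 20, 33), (8, p1, 24, 33), (8, rd, 20, 33), (8, rd, 24, 33)}
σ[credits ≥ 5 and sid ≤ 27]: keep tuples satisfying credits ≥ 5 and sid ≤ 27 → {(8, cs, 27, 33), (8, fin, 27, 33), (8, p1, 20, 33), (8, p1, 24, 33), (8, rd, 20, 33), (8, rd, 24, 33)}
Projecting to tid, sid (3 duplicate(s) eliminated): {(33, 20), (33, 24), (33, 27)}

{(33, 20), (33, 24), (33, 27)}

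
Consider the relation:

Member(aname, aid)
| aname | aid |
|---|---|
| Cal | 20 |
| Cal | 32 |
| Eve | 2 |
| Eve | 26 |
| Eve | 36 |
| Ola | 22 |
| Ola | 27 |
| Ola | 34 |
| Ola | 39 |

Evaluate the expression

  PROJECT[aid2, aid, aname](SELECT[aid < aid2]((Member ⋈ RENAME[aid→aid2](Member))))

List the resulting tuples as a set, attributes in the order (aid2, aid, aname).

{(26, 2, Eve), (27, 22, Ola), (32, 20, Cal), (34, 22, Ola), (34, 27, Ola), (36, 2, Eve), (36, 26, Eve), (39, 22, Ola), (39, 27, Ola), (39, 34, Ola)}

ρ[aid→aid2]: schema becomes (aname, aid2); tuples unchanged.
Natural join on aname: {(Cal, 20, 20), (Cal, 20, 32), (Cal, 32, 20), (Cal, 32, 32), (Eve, 2, 2), (Eve, 2, 26), (Eve, 2, 36), (Eve, 26, 2), (Eve, 26, 26), (Eve, 26, 36), (Eve, 36, 2), (Eve, 36, 26), (Eve, 36, 36), (Ola, 22, 22), (Ola, 22, 27), (Ola, 22, 34), (Ola, 22, 39), (Ola, 27, 22), (Ola, 27, 27), (Ola, 27, 34), (Ola, 27, 39), (Ola, 34, 22), (Ola, 34, 27), (Ola, 34, 34), (Ola, 34, 39), (Ola, 39, 22), (Ola, 39, 27), (Ola, 39, 34), (Ola, 39, 39)}
Selection aid < aid2: {(Cal, 20, 32), (Eve, 2, 26), (Eve, 2, 36), (Eve, 26, 36), (Ola, 22, 27), (Ola, 22, 34), (Ola, 22, 39), (Ola, 27, 34), (Ola, 27, 39), (Ola, 34, 39)}
Projecting to aid2, aid, aname: {(26, 2, Eve), (27, 22, Ola), (32, 20, Cal), (34, 22, Ola), (34, 27, Ola), (36, 2, Eve), (36, 26, Eve), (39, 22, Ola), (39, 27, Ola), (39, 34, Ola)}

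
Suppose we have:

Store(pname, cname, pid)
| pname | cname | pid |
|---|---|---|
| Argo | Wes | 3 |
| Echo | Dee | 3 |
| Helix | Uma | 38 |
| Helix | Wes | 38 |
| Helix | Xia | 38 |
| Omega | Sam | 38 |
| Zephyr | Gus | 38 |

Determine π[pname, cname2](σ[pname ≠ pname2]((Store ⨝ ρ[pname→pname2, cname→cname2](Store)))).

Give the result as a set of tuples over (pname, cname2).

ρ[pname→pname2, cname→cname2]: schema becomes (pname2, cname2, pid); tuples unchanged.
Natural join on pid: {(Argo, Wes, 3, Argo, Wes), (Argo, Wes, 3, Echo, Dee), (Echo, Dee, 3, Argo, Wes), (Echo, Dee, 3, Echo, Dee), (Helix, Uma, 38, Helix, Uma), (Helix, Uma, 38, Helix, Wes), (Helix, Uma, 38, Helix, Xia), (Helix, Uma, 38, Omega, Sam), (Helix, Uma, 38, Zephyr, Gus), (Helix, Wes, 38, Helix, Uma), (Helix, Wes, 38, Helix, Wes), (Helix, Wes, 38, Helix, Xia), (Helix, Wes, 38, Omega, Sam), (Helix, Wes, 38, Zephyr, Gus), (Helix, Xia, 38, Helix, Uma), (Helix, Xia, 38, Helix, Wes), (Helix, Xia, 38, Helix, Xia), (Helix, Xia, 38, Omega, Sam), (Helix, Xia, 38, Zephyr, Gus), (Omega, Sam, 38, Helix, Uma), (Omega, Sam, 38, Helix, Wes), (Omega, Sam, 38, Helix, Xia), (Omega, Sam, 38, Omega, Sam), (Omega, Sam, 38, Zephyr, Gus), (Zephyr, Gus, 38, Helix, Uma), (Zephyr, Gus, 38, Helix, Wes), (Zephyr, Gus, 38, Helix, Xia), (Zephyr, Gus, 38, Omega, Sam), (Zephyr, Gus, 38, Zephyr, Gus)}
Filtering on pname ≠ pname2 leaves {(Argo, Wes, 3, Echo, Dee), (Echo, Dee, 3, Argo, Wes), (Helix, Uma, 38, Omega, Sam), (Helix, Uma, 38, Zephyr, Gus), (Helix, Wes, 38, Omega, Sam), (Helix, Wes, 38, Zephyr, Gus), (Helix, Xia, 38, Omega, Sam), (Helix, Xia, 38, Zephyr, Gus), (Omega, Sam, 38, Helix, Uma), (Omega, Sam, 38, Helix, Wes), (Omega, Sam, 38, Helix, Xia), (Omega, Sam, 38, Zephyr, Gus), (Zephyr, Gus, 38, Helix, Uma), (Zephyr, Gus, 38, Helix, Wes), (Zephyr, Gus, 38, Helix, Xia), (Zephyr, Gus, 38, Omega, Sam)}.
π[pname, cname2]: project onto (pname, cname2) (4 duplicate(s) eliminated) → {(Argo, Dee), (Echo, Wes), (Helix, Gus), (Helix, Sam), (Omega, Gus), (Omega, Uma), (Omega, Wes), (Omega, Xia), (Zephyr, Sam), (Zephyr, Uma), (Zephyr, Wes), (Zephyr, Xia)}

{(Argo, Dee), (Echo, Wes), (Helix, Gus), (Helix, Sam), (Omega, Gus), (Omega, Uma), (Omega, Wes), (Omega, Xia), (Zephyr, Sam), (Zephyr, Uma), (Zephyr, Wes), (Zephyr, Xia)}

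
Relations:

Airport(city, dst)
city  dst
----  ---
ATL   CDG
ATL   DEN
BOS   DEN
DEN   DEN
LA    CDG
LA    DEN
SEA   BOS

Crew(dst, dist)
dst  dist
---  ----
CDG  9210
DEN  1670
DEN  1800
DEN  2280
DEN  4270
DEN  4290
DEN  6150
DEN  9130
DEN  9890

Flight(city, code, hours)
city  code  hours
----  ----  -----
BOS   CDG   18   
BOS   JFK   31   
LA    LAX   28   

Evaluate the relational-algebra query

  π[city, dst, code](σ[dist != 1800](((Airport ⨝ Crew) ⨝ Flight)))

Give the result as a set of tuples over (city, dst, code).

Natural join on dst: {(ATL, CDG, 9210), (ATL, DEN, 1670), (ATL, DEN, 1800), (ATL, DEN, 2280), (ATL, DEN, 4270), (ATL, DEN, 4290), (ATL, DEN, 6150), (ATL, DEN, 9130), (ATL, DEN, 9890), (BOS, DEN, 1670), (BOS, DEN, 1800), (BOS, DEN, 2280), (BOS, DEN, 4270), (BOS, DEN, 4290), (BOS, DEN, 6150), (BOS, DEN, 9130), (BOS, DEN, 9890), (DEN, DEN, 1670), (DEN, DEN, 1800), (DEN, DEN, 2280), (DEN, DEN, 4270), (DEN, DEN, 4290), (DEN, DEN, 6150), (DEN, DEN, 9130), (DEN, DEN, 9890), (LA, CDG, 9210), (LA, DEN, 1670), (LA, DEN, 1800), (LA, DEN, 2280), (LA, DEN, 4270), (LA, DEN, 4290), (LA, DEN, 6150), (LA, DEN, 9130), (LA, DEN, 9890)}
Natural join on city: {(BOS, DEN, 1670, CDG, 18), (BOS, DEN, 1670, JFK, 31), (BOS, DEN, 1800, CDG, 18), (BOS, DEN, 1800, JFK, 31), (BOS, DEN, 2280, CDG, 18), (BOS, DEN, 2280, JFK, 31), (BOS, DEN, 4270, CDG, 18), (BOS, DEN, 4270, JFK, 31), (BOS, DEN, 4290, CDG, 18), (BOS, DEN, 4290, JFK, 31), (BOS, DEN, 6150, CDG, 18), (BOS, DEN, 6150, JFK, 31), (BOS, DEN, 9130, CDG, 18), (BOS, DEN, 9130, JFK, 31), (BOS, DEN, 9890, CDG, 18), (BOS, DEN, 9890, JFK, 31), (LA, CDG, 9210, LAX, 28), (LA, DEN, 1670, LAX, 28), (LA, DEN, 1800, LAX, 28), (LA, DEN, 2280, LAX, 28), (LA, DEN, 4270, LAX, 28), (LA, DEN, 4290, LAX, 28), (LA, DEN, 6150, LAX, 28), (LA, DEN, 9130, LAX, 28), (LA, DEN, 9890, LAX, 28)}
Selection dist != 1800: {(BOS, DEN, 1670, CDG, 18), (BOS, DEN, 1670, JFK, 31), (BOS, DEN, 2280, CDG, 18), (BOS, DEN, 2280, JFK, 31), (BOS, DEN, 4270, CDG, 18), (BOS, DEN, 4270, JFK, 31), (BOS, DEN, 4290, CDG, 18), (BOS, DEN, 4290, JFK, 31), (BOS, DEN, 6150, CDG, 18), (BOS, DEN, 6150, JFK, 31), (BOS, DEN, 9130, CDG, 18), (BOS, DEN, 9130, JFK, 31), (BOS, DEN, 9890, CDG, 18), (BOS, DEN, 9890, JFK, 31), (LA, CDG, 9210, LAX, 28), (LA, DEN, 1670, LAX, 28), (LA, DEN, 2280, LAX, 28), (LA, DEN, 4270, LAX, 28), (LA, DEN, 4290, LAX, 28), (LA, DEN, 6150, LAX, 28), (LA, DEN, 9130, LAX, 28), (LA, DEN, 9890, LAX, 28)}
Projecting to city, dst, code (18 duplicate(s) eliminated): {(BOS, DEN, CDG), (BOS, DEN, JFK), (LA, CDG, LAX), (LA, DEN, LAX)}

{(BOS, DEN, CDG), (BOS, DEN, JFK), (LA, CDG, LAX), (LA, DEN, LAX)}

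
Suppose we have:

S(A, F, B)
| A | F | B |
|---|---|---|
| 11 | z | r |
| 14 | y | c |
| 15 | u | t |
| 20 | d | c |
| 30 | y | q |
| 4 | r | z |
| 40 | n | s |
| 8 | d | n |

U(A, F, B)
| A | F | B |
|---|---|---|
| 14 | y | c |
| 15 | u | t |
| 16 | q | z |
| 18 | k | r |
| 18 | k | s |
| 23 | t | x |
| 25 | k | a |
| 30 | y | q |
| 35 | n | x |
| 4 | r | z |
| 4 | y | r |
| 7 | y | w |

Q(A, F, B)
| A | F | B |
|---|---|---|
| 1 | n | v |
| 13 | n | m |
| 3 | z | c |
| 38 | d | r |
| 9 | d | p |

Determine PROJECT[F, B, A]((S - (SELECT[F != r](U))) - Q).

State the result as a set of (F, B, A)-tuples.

{(d, c, 20), (d, n, 8), (n, s, 40), (r, z, 4), (z, r, 11)}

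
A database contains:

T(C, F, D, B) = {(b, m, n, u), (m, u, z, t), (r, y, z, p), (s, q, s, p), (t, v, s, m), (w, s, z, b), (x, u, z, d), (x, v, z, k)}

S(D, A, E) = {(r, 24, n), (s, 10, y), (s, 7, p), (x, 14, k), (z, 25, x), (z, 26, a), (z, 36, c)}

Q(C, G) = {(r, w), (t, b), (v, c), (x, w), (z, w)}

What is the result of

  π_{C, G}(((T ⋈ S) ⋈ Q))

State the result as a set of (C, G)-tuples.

{(r, w), (t, b), (x, w)}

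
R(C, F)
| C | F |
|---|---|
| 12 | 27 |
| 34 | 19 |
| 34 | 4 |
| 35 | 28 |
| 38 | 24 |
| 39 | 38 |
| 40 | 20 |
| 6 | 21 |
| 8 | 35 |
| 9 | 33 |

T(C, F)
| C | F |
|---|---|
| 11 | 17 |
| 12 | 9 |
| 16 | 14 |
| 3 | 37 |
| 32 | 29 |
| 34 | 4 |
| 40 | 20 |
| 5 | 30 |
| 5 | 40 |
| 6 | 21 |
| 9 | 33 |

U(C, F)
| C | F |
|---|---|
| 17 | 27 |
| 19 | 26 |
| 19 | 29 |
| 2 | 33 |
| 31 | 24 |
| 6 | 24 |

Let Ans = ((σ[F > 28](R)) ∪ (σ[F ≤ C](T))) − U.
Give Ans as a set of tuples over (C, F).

{(12, 9), (16, 14), (32, 29), (34, 4), (39, 38), (40, 20), (8, 35), (9, 33)}

Apply σ_{F > 28}; surviving tuples: {(39, 38), (8, 35), (9, 33)}
Apply σ_{F ≤ C}; surviving tuples: {(12, 9), (16, 14), (32, 29), (34, 4), (40, 20)}
Union: {(39, 38), (8, 35), (9, 33)} with {(12, 9), (16, 14), (32, 29), (34, 4), (40, 20)} → {(12, 9), (16, 14), (32, 29), (34, 4), (39, 38), (40, 20), (8, 35), (9, 33)}
Difference: {(12, 9), (16, 14), (32, 29), (34, 4), (39, 38), (40, 20), (8, 35), (9, 33)} with {(17, 27), (19, 26), (19, 29), (2, 33), (31, 24), (6, 24)} → {(12, 9), (16, 14), (32, 29), (34, 4), (39, 38), (40, 20), (8, 35), (9, 33)}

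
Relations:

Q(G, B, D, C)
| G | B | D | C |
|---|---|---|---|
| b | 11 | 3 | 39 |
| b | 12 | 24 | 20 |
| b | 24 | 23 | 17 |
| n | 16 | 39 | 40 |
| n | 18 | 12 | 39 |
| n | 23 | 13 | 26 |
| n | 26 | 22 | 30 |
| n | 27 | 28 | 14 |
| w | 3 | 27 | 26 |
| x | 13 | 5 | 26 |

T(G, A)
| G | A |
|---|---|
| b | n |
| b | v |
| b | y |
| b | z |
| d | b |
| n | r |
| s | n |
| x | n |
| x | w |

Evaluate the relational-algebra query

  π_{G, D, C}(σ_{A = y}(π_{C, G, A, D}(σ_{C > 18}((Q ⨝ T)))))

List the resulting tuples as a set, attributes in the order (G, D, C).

{(b, 24, 20), (b, 3, 39)}

Joining Q and T on G yields {(b, 11, 3, 39, n), (b, 11, 3, 39, v), (b, 11, 3, 39, y), (b, 11, 3, 39, z), (b, 12, 24, 20, n), (b, 12, 24, 20, v), (b, 12, 24, 20, y), (b, 12, 24, 20, z), (b, 24, 23, 17, n), (b, 24, 23, 17, v), (b, 24, 23, 17, y), (b, 24, 23, 17, z), (n, 16, 39, 40, r), (n, 18, 12, 39, r), (n, 23, 13, 26, r), (n, 26, 22, 30, r), (n, 27, 28, 14, r), (x, 13, 5, 26, n), (x, 13, 5, 26, w)}.
σ[C > 18]: keep tuples satisfying C > 18 → {(b, 11, 3, 39, n), (b, 11, 3, 39, v), (b, 11, 3, 39, y), (b, 11, 3, 39, z), (b, 12, 24, 20, n), (b, 12, 24, 20, v), (b, 12, 24, 20, y), (b, 12, 24, 20, z), (n, 16, 39, 40, r), (n, 18, 12, 39, r), (n, 23, 13, 26, r), (n, 26, 22, 30, r), (x, 13, 5, 26, n), (x, 13, 5, 26, w)}
π_{C, G, A, D} gives {(20, b, n, 24), (20, b, v, 24), (20, b, y, 24), (20, b, z, 24), (26, n, r, 13), (26, x, n, 5), (26, x, w, 5), (30, n, r, 22), (39, b, n, 3), (39, b, v, 3), (39, b, y, 3), (39, b, z, 3), (39, n, r, 12), (40, n, r, 39)}.
σ[A = y]: keep tuples satisfying A = y → {(20, b, y, 24), (39, b, y, 3)}
π_{G, D, C} gives {(b, 24, 20), (b, 3, 39)}.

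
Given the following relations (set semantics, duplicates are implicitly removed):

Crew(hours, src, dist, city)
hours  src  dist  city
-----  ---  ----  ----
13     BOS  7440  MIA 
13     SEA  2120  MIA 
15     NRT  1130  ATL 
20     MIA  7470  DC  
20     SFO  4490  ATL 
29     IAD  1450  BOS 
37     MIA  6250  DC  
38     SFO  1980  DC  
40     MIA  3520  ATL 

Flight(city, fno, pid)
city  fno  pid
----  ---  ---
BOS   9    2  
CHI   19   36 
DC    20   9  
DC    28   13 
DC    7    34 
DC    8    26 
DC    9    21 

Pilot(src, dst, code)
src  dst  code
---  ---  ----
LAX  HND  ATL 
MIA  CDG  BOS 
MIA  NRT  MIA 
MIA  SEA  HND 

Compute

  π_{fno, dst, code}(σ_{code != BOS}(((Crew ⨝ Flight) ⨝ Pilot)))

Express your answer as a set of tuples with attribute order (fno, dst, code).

Natural join on city: {(20, MIA, 7470, DC, 20, 9), (20, MIA, 7470, DC, 28, 13), (20, MIA, 7470, DC, 7, 34), (20, MIA, 7470, DC, 8, 26), (20, MIA, 7470, DC, 9, 21), (29, IAD, 1450, BOS, 9, 2), (37, MIA, 6250, DC, 20, 9), (37, MIA, 6250, DC, 28, 13), (37, MIA, 6250, DC, 7, 34), (37, MIA, 6250, DC, 8, 26), (37, MIA, 6250, DC, 9, 21), (38, SFO, 1980, DC, 20, 9), (38, SFO, 1980, DC, 28, 13), (38, SFO, 1980, DC, 7, 34), (38, SFO, 1980, DC, 8, 26), (38, SFO, 1980, DC, 9, 21)}
Natural join on src: {(20, MIA, 7470, DC, 20, 9, CDG, BOS), (20, MIA, 7470, DC, 20, 9, NRT, MIA), (20, MIA, 7470, DC, 20, 9, SEA, HND), (20, MIA, 7470, DC, 28, 13, CDG, BOS), (20, MIA, 7470, DC, 28, 13, NRT, MIA), (20, MIA, 7470, DC, 28, 13, SEA, HND), (20, MIA, 7470, DC, 7, 34, CDG, BOS), (20, MIA, 7470, DC, 7, 34, NRT, MIA), (20, MIA, 7470, DC, 7, 34, SEA, HND), (20, MIA, 7470, DC, 8, 26, CDG, BOS), (20, MIA, 7470, DC, 8, 26, NRT, MIA), (20, MIA, 7470, DC, 8, 26, SEA, HND), (20, MIA, 7470, DC, 9, 21, CDG, BOS), (20, MIA, 7470, DC, 9, 21, NRT, MIA), (20, MIA, 7470, DC, 9, 21, SEA, HND), (37, MIA, 6250, DC, 20, 9, CDG, BOS), (37, MIA, 6250, DC, 20, 9, NRT, MIA), (37, MIA, 6250, DC, 20, 9, SEA, HND), (37, MIA, 6250, DC, 28, 13, CDG, BOS), (37, MIA, 6250, DC, 28, 13, NRT, MIA), (37, MIA, 6250, DC, 28, 13, SEA, HND), (37, MIA, 6250, DC, 7, 34, CDG, BOS), (37, MIA, 6250, DC, 7, 34, NRT, MIA), (37, MIA, 6250, DC, 7, 34, SEA, HND), (37, MIA, 6250, DC, 8, 26, CDG, BOS), (37, MIA, 6250, DC, 8, 26, NRT, MIA), (37, MIA, 6250, DC, 8, 26, SEA, HND), (37, MIA, 6250, DC, 9, 21, CDG, BOS), (37, MIA, 6250, DC, 9, 21, NRT, MIA), (37, MIA, 6250, DC, 9, 21, SEA, HND)}
Filtering on code != BOS leaves {(20, MIA, 7470, DC, 20, 9, NRT, MIA), (20, MIA, 7470, DC, 20, 9, SEA, HND), (20, MIA, 7470, DC, 28, 13, NRT, MIA), (20, MIA, 7470, DC, 28, 13, SEA, HND), (20, MIA, 7470, DC, 7, 34, NRT, MIA), (20, MIA, 7470, DC, 7, 34, SEA, HND), (20, MIA, 7470, DC, 8, 26, NRT, MIA), (20, MIA, 7470, DC, 8, 26, SEA, HND), (20, MIA, 7470, DC, 9, 21, NRT, MIA), (20, MIA, 7470, DC, 9, 21, SEA, HND), (37, MIA, 6250, DC, 20, 9, NRT, MIA), (37, MIA, 6250, DC, 20, 9, SEA, HND), (37, MIA, 6250, DC, 28, 13, NRT, MIA), (37, MIA, 6250, DC, 28, 13, SEA, HND), (37, MIA, 6250, DC, 7, 34, NRT, MIA), (37, MIA, 6250, DC, 7, 34, SEA, HND), (37, MIA, 6250, DC, 8, 26, NRT, MIA), (37, MIA, 6250, DC, 8, 26, SEA, HND), (37, MIA, 6250, DC, 9, 21, NRT, MIA), (37, MIA, 6250, DC, 9, 21, SEA, HND)}.
π_{fno, dst, code} gives {(20, NRT, MIA), (20, SEA, HND), (28, NRT, MIA), (28, SEA, HND), (7, NRT, MIA), (7, SEA, HND), (8, NRT, MIA), (8, SEA, HND), (9, NRT, MIA), (9, SEA, HND)} (10 duplicate(s) eliminated).

{(20, NRT, MIA), (20, SEA, HND), (28, NRT, MIA), (28, SEA, HND), (7, NRT, MIA), (7, SEA, HND), (8, NRT, MIA), (8, SEA, HND), (9, NRT, MIA), (9, SEA, HND)}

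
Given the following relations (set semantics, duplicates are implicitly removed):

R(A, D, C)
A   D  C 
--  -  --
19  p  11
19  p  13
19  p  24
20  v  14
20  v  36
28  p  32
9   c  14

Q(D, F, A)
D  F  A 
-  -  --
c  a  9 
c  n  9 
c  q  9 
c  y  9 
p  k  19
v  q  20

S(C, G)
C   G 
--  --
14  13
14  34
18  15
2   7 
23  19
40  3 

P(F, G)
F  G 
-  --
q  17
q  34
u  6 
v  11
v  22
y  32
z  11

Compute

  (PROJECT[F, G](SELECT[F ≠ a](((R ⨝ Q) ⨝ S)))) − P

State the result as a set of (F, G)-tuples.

{(n, 13), (n, 34), (q, 13), (y, 13), (y, 34)}

Joining R and Q on A, D yields {(19, p, 11, k), (19, p, 13, k), (19, p, 24, k), (20, v, 14, q), (20, v, 36, q), (9, c, 14, a), (9, c, 14, n), (9, c, 14, q), (9, c, 14, y)}.
Joining (R ⨝ Q) and S on C yields {(20, v, 14, q, 13), (20, v, 14, q, 34), (9, c, 14, a, 13), (9, c, 14, a, 34), (9, c, 14, n, 13), (9, c, 14, n, 34), (9, c, 14, q, 13), (9, c, 14, q, 34), (9, c, 14, y, 13), (9, c, 14, y, 34)}.
σ[F ≠ a]: keep tuples satisfying F ≠ a → {(20, v, 14, q, 13), (20, v, 14, q, 34), (9, c, 14, n, 13), (9, c, 14, n, 34), (9, c, 14, q, 13), (9, c, 14, q, 34), (9, c, 14, y, 13), (9, c, 14, y, 34)}
π_{F, G} gives {(n, 13), (n, 34), (q, 13), (q, 34), (y, 13), (y, 34)} (2 duplicate(s) eliminated).
Set difference of the two operands is {(n, 13), (n, 34), (q, 13), (y, 13), (y, 34)}.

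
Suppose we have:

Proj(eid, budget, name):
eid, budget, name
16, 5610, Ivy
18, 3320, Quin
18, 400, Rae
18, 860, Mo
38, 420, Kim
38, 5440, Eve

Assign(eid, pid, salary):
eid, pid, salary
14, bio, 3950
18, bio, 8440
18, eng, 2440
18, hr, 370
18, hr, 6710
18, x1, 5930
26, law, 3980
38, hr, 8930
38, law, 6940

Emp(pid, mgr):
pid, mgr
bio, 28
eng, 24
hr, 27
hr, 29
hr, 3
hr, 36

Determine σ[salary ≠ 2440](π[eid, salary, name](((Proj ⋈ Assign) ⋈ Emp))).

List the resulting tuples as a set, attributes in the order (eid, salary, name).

Joining Proj and Assign on eid yields {(18, 3320, Quin, bio, 8440), (18, 3320, Quin, eng, 2440), (18, 3320, Quin, hr, 370), (18, 3320, Quin, hr, 6710), (18, 3320, Quin, x1, 5930), (18, 400, Rae, bio, 8440), (18, 400, Rae, eng, 2440), (18, 400, Rae, hr, 370), (18, 400, Rae, hr, 6710), (18, 400, Rae, x1, 5930), (18, 860, Mo, bio, 8440), (18, 860, Mo, eng, 2440), (18, 860, Mo, hr, 370), (18, 860, Mo, hr, 6710), (18, 860, Mo, x1, 5930), (38, 420, Kim, hr, 8930), (38, 420, Kim, law, 6940), (38, 5440, Eve, hr, 8930), (38, 5440, Eve, law, 6940)}.
Joining (Proj ⋈ Assign) and Emp on pid yields {(18, 3320, Quin, bio, 8440, 28), (18, 3320, Quin, eng, 2440, 24), (18, 3320, Quin, hr, 370, 27), (18, 3320, Quin, hr, 370, 29), (18, 3320, Quin, hr, 370, 3), (18, 3320, Quin, hr, 370, 36), (18, 3320, Quin, hr, 6710, 27), (18, 3320, Quin, hr, 6710, 29), (18, 3320, Quin, hr, 6710, 3), (18, 3320, Quin, hr, 6710, 36), (18, 400, Rae, bio, 8440, 28), (18, 400, Rae, eng, 2440, 24), (18, 400, Rae, hr, 370, 27), (18, 400, Rae, hr, 370, 29), (18, 400, Rae, hr, 370, 3), (18, 400, Rae, hr, 370, 36), (18, 400, Rae, hr, 6710, 27), (18, 400, Rae, hr, 6710, 29), (18, 400, Rae, hr, 6710, 3), (18, 400, Rae, hr, 6710, 36), (18, 860, Mo, bio, 8440, 28), (18, 860, Mo, eng, 2440, 24), (18, 860, Mo, hr, 370, 27), (18, 860, Mo, hr, 370, 29), (18, 860, Mo, hr, 370, 3), (18, 860, Mo, hr, 370, 36), (18, 860, Mo, hr, 6710, 27), (18, 860, Mo, hr, 6710, 29), (18, 860, Mo, hr, 6710, 3), (18, 860, Mo, hr, 6710, 36), (38, 420, Kim, hr, 8930, 27), (38, 420, Kim, hr, 8930, 29), (38, 420, Kim, hr, 8930, 3), (38, 420, Kim, hr, 8930, 36), (38, 5440, Eve, hr, 8930, 27), (38, 5440, Eve, hr, 8930, 29), (38, 5440, Eve, hr, 8930, 3), (38, 5440, Eve, hr, 8930, 36)}.
Projecting to eid, salary, name (24 duplicate(s) eliminated): {(18, 2440, Mo), (18, 2440, Quin), (18, 2440, Rae), (18, 370, Mo), (18, 370, Quin), (18, 370, Rae), (18, 6710, Mo), (18, 6710, Quin), (18, 6710, Rae), (18, 8440, Mo), (18, 8440, Quin), (18, 8440, Rae), (38, 8930, Eve), (38, 8930, Kim)}
Selection salary ≠ 2440: {(18, 370, Mo), (18, 370, Quin), (18, 370, Rae), (18, 6710, Mo), (18, 6710, Quin), (18, 6710, Rae), (18, 8440, Mo), (18, 8440, Quin), (18, 8440, Rae), (38, 8930, Eve), (38, 8930, Kim)}

{(18, 370, Mo), (18, 370, Quin), (18, 370, Rae), (18, 6710, Mo), (18, 6710, Quin), (18, 6710, Rae), (18, 8440, Mo), (18, 8440, Quin), (18, 8440, Rae), (38, 8930, Eve), (38, 8930, Kim)}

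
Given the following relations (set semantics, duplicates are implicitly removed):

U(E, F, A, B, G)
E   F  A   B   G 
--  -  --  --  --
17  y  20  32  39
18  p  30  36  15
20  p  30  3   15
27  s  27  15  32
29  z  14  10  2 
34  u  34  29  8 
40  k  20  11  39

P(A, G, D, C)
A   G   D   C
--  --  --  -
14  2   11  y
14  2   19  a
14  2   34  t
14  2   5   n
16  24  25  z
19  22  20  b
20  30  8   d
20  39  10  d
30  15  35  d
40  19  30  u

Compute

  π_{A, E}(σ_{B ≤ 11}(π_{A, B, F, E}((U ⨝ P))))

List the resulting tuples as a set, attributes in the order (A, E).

Joining U and P on A, G yields {(17, y, 20, 32, 39, 10, d), (18, p, 30, 36, 15, 35, d), (20, p, 30, 3, 15, 35, d), (29, z, 14, 10, 2, 11, y), (29, z, 14, 10, 2, 19, a), (29, z, 14, 10, 2, 34, t), (29, z, 14, 10, 2, 5, n), (40, k, 20, 11, 39, 10, d)}.
Projecting to A, B, F, E (3 duplicate(s) eliminated): {(14, 10, z, 29), (20, 11, k, 40), (20, 32, y, 17), (30, 3, p, 20), (30, 36, p, 18)}
Selection B ≤ 11: {(14, 10, z, 29), (20, 11, k, 40), (30, 3, p, 20)}
Projecting to A, E: {(14, 29), (20, 40), (30, 20)}

{(14, 29), (20, 40), (30, 20)}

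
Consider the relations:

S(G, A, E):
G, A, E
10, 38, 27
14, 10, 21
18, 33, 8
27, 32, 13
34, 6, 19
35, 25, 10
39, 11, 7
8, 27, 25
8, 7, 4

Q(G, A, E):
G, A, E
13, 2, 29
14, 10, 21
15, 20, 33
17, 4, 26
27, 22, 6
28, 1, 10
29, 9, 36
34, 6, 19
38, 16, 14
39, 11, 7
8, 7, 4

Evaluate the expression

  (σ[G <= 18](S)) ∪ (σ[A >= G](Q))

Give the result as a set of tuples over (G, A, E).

Selection G <= 18: {(10, 38, 27), (14, 10, 21), (18, 33, 8), (8, 27, 25), (8, 7, 4)}
Selection A >= G: {(15, 20, 33)}
Taking the union: {(10, 38, 27), (14, 10, 21), (15, 20, 33), (18, 33, 8), (8, 27, 25), (8, 7, 4)}

{(10, 38, 27), (14, 10, 21), (15, 20, 33), (18, 33, 8), (8, 27, 25), (8, 7, 4)}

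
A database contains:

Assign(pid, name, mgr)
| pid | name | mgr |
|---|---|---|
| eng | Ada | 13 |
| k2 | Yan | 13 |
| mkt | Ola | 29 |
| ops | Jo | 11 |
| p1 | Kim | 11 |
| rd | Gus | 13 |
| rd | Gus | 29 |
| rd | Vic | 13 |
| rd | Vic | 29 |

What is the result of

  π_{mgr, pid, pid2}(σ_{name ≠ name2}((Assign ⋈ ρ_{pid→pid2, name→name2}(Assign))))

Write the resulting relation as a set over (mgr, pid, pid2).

ρ[pid→pid2, name→name2]: schema becomes (pid2, name2, mgr); tuples unchanged.
Joining Assign and ρ_{pid→pid2, name→name2}(Assign) on mgr yields {(eng, Ada, 13, eng, Ada), (eng, Ada, 13, k2, Yan), (eng, Ada, 13, rd, Gus), (eng, Ada, 13, rd, Vic), (k2, Yan, 13, eng, Ada), (k2, Yan, 13, k2, Yan), (k2, Yan, 13, rd, Gus), (k2, Yan, 13, rd, Vic), (mkt, Ola, 29, mkt, Ola), (mkt, Ola, 29, rd, Gus), (mkt, Ola, 29, rd, Vic), (ops, Jo, 11, ops, Jo), (ops, Jo, 11, p1, Kim), (p1, Kim, 11, ops, Jo), (p1, Kim, 11, p1, Kim), (rd, Gus, 13, eng, Ada), (rd, Gus, 13, k2, Yan), (rd, Gus, 13, rd, Gus), (rd, Gus, 13, rd, Vic), (rd, Gus, 29, mkt, Ola), (rd, Gus, 29, rd, Gus), (rd, Gus, 29, rd, Vic), (rd, Vic, 13, eng, Ada), (rd, Vic, 13, k2, Yan), (rd, Vic, 13, rd, Gus), (rd, Vic, 13, rd, Vic), (rd, Vic, 29, mkt, Ola), (rd, Vic, 29, rd, Gus), (rd, Vic, 29, rd, Vic)}.
Selection name ≠ name2: {(eng, Ada, 13, k2, Yan), (eng, Ada, 13, rd, Gus), (eng, Ada, 13, rd, Vic), (k2, Yan, 13, eng, Ada), (k2, Yan, 13, rd, Gus), (k2, Yan, 13, rd, Vic), (mkt, Ola, 29, rd, Gus), (mkt, Ola, 29, rd, Vic), (ops, Jo, 11, p1, Kim), (p1, Kim, 11, ops, Jo), (rd, Gus, 13, eng, Ada), (rd, Gus, 13, k2, Yan), (rd, Gus, 13, rd, Vic), (rd, Gus, 29, mkt, Ola), (rd, Gus, 29, rd, Vic), (rd, Vic, 13, eng, Ada), (rd, Vic, 13, k2, Yan), (rd, Vic, 13, rd, Gus), (rd, Vic, 29, mkt, Ola), (rd, Vic, 29, rd, Gus)}
π_{mgr, pid, pid2} gives {(11, ops, p1), (11, p1, ops), (13, eng, k2), (13, eng, rd), (13, k2, eng), (13, k2, rd), (13, rd, eng), (13, rd, k2), (13, rd, rd), (29, mkt, rd), (29, rd, mkt), (29, rd, rd)} (8 duplicate(s) eliminated).

{(11, ops, p1), (11, p1, ops), (13, eng, k2), (13, eng, rd), (13, k2, eng), (13, k2, rd), (13, rd, eng), (13, rd, k2), (13, rd, rd), (29, mkt, rd), (29, rd, mkt), (29, rd, rd)}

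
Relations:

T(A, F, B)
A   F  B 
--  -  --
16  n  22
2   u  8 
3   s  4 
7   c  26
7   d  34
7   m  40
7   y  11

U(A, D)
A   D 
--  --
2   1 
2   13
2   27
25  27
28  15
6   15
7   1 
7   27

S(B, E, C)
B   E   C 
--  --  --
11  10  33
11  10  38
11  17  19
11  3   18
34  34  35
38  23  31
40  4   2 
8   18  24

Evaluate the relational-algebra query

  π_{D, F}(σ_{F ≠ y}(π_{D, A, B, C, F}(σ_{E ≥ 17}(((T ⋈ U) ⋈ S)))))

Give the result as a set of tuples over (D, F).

{(1, d), (1, u), (13, u), (27, d), (27, u)}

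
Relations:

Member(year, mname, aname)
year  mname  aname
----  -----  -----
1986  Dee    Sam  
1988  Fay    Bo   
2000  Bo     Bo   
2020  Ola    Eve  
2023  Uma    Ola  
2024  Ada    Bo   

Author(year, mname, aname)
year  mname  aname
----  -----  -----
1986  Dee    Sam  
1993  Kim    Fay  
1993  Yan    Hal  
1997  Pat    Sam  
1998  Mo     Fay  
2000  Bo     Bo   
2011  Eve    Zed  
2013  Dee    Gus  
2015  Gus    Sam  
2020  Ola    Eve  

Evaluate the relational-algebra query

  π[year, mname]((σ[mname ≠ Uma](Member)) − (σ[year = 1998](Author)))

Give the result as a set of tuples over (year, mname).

σ[mname ≠ Uma]: keep tuples satisfying mname ≠ Uma → {(1986, Dee, Sam), (1988, Fay, Bo), (2000, Bo, Bo), (2020, Ola, Eve), (2024, Ada, Bo)}
σ[year = 1998]: keep tuples satisfying year = 1998 → {(1998, Mo, Fay)}
Taking the difference: {(1986, Dee, Sam), (1988, Fay, Bo), (2000, Bo, Bo), (2020, Ola, Eve), (2024, Ada, Bo)}
π_{year, mname} gives {(1986, Dee), (1988, Fay), (2000, Bo), (2020, Ola), (2024, Ada)}.

{(1986, Dee), (1988, Fay), (2000, Bo), (2020, Ola), (2024, Ada)}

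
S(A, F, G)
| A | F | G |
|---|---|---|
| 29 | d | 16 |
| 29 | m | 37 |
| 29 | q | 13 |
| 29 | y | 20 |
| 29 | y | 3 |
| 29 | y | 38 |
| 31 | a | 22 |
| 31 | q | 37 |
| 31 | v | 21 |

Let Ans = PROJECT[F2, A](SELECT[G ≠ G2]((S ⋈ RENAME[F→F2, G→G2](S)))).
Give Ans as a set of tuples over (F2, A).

ρ[F→F2, G→G2]: schema becomes (A, F2, G2); tuples unchanged.
S ⋈ RENAME[F→F2, G→G2](S) (natural join on A): {(29, d, 16, d, 16), (29, d, 16, m, 37), (29, d, 16, q, 13), (29, d, 16, y, 20), (29, d, 16, y, 3), (29, d, 16, y, 38), (29, m, 37, d, 16), (29, m, 37, m, 37), (29, m, 37, q, 13), (29, m, 37, y, 20), (29, m, 37, y, 3), (29, m, 37, y, 38), (29, q, 13, d, 16), (29, q, 13, m, 37), (29, q, 13, q, 13), (29, q, 13, y, 20), (29, q, 13, y, 3), (29, q, 13, y, 38), (29, y, 20, d, 16), (29, y, 20, m, 37), (29, y, 20, q, 13), (29, y, 20, y, 20), (29, y, 20, y, 3), (29, y, 20, y, 38), (29, y, 3, d, 16), (29, y, 3, m, 37), (29, y, 3, q, 13), (29, y, 3, y, 20), (29, y, 3, y, 3), (29, y, 3, y, 38), (29, y, 38, d, 16), (29, y, 38, m, 37), (29, y, 38, q, 13), (29, y, 38, y, 20), (29, y, 38, y, 3), (29, y, 38, y, 38), (31, a, 22, a, 22), (31, a, 22, q, 37), (31, a, 22, v, 21), (31, q, 37, a, 22), (31, q, 37, q, 37), (31, q, 37, v, 21), (31, v, 21, a, 22), (31, v, 21, q, 37), (31, v, 21, v, 21)}
Filtering on G ≠ G2 leaves {(29, d, 16, m, 37), (29, d, 16, q, 13), (29, d, 16, y, 20), (29, d, 16, y, 3), (29, d, 16, y, 38), (29, m, 37, d, 16), (29, m, 37, q, 13), (29, m, 37, y, 20), (29, m, 37, y, 3), (29, m, 37, y, 38), (29, q, 13, d, 16), (29, q, 13, m, 37), (29, q, 13, y, 20), (29, q, 13, y, 3), (29, q, 13, y, 38), (29, y, 20, d, 16), (29, y, 20, m, 37), (29, y, 20, q, 13), (29, y, 20, y, 3), (29, y, 20, y, 38), (29, y, 3, d, 16), (29, y, 3, m, 37), (29, y, 3, q, 13), (29, y, 3, y, 20), (29, y, 3, y, 38), (29, y, 38, d, 16), (29, y, 38, m, 37), (29, y, 38, q, 13), (29, y, 38, y, 20), (29, y, 38, y, 3), (31, a, 22, q, 37), (31, a, 22, v, 21), (31, q, 37, a, 22), (31, q, 37, v, 21), (31, v, 21, a, 22), (31, v, 21, q, 37)}.
Projecting to F2, A (29 duplicate(s) eliminated): {(a, 31), (d, 29), (m, 29), (q, 29), (q, 31), (v, 31), (y, 29)}

{(a, 31), (d, 29), (m, 29), (q, 29), (q, 31), (v, 31), (y, 29)}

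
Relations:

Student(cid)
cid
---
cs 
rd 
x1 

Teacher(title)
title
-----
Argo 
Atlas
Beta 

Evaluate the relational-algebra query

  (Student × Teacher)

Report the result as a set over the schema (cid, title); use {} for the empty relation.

{(cs, Argo), (cs, Atlas), (cs, Beta), (rd, Argo), (rd, Atlas), (rd, Beta), (x1, Argo), (x1, Atlas), (x1, Beta)}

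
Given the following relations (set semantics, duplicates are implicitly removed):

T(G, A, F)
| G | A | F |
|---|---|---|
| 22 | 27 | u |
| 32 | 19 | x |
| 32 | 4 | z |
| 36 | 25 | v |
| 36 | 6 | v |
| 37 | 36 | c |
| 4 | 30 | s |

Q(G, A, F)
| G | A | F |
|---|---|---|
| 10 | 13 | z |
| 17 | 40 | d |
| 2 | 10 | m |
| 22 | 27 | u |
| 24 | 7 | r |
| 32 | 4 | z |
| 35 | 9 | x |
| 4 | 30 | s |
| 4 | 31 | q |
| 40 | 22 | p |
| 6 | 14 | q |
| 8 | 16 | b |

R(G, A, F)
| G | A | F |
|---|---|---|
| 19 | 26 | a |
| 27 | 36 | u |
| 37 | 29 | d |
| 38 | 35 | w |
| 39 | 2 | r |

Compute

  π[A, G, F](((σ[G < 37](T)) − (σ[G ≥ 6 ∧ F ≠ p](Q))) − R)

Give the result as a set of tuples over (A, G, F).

{(19, 32, x), (25, 36, v), (30, 4, s), (6, 36, v)}

Selection G < 37: {(22, 27, u), (32, 19, x), (32, 4, z), (36, 25, v), (36, 6, v), (4, 30, s)}
Selection G ≥ 6 ∧ F ≠ p: {(10, 13, z), (17, 40, d), (22, 27, u), (24, 7, r), (32, 4, z), (35, 9, x), (6, 14, q), (8, 16, b)}
Difference: {(22, 27, u), (32, 19, x), (32, 4, z), (36, 25, v), (36, 6, v), (4, 30, s)} with {(10, 13, z), (17, 40, d), (22, 27, u), (24, 7, r), (32, 4, z), (35, 9, x), (6, 14, q), (8, 16, b)} → {(32, 19, x), (36, 25, v), (36, 6, v), (4, 30, s)}
Difference: {(32, 19, x), (36, 25, v), (36, 6, v), (4, 30, s)} with {(19, 26, a), (27, 36, u), (37, 29, d), (38, 35, w), (39, 2, r)} → {(32, 19, x), (36, 25, v), (36, 6, v), (4, 30, s)}
Projecting to A, G, F: {(19, 32, x), (25, 36, v), (30, 4, s), (6, 36, v)}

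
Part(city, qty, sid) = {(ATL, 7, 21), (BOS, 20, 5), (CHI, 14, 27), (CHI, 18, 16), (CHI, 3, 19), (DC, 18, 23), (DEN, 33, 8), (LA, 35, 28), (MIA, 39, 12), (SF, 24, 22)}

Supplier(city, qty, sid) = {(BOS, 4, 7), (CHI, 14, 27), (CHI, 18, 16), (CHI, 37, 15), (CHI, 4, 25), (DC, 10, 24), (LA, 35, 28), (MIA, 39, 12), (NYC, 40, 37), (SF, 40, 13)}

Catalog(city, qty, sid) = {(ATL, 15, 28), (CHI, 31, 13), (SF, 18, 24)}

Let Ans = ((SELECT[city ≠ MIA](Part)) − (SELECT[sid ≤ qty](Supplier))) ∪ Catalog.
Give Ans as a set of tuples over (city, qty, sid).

{(ATL, 15, 28), (ATL, 7, 21), (BOS, 20, 5), (CHI, 14, 27), (CHI, 3, 19), (CHI, 31, 13), (DC, 18, 23), (DEN, 33, 8), (SF, 18, 24), (SF, 24, 22)}

Selection city ≠ MIA: {(ATL, 7, 21), (BOS, 20, 5), (CHI, 14, 27), (CHI, 18, 16), (CHI, 3, 19), (DC, 18, 23), (DEN, 33, 8), (LA, 35, 28), (SF, 24, 22)}
Selection sid ≤ qty: {(CHI, 18, 16), (CHI, 37, 15), (LA, 35, 28), (MIA, 39, 12), (NYC, 40, 37), (SF, 40, 13)}
Difference: {(ATL, 7, 21), (BOS, 20, 5), (CHI, 14, 27), (CHI, 18, 16), (CHI, 3, 19), (DC, 18, 23), (DEN, 33, 8), (LA, 35, 28), (SF, 24, 22)} with {(CHI, 18, 16), (CHI, 37, 15), (LA, 35, 28), (MIA, 39, 12), (NYC, 40, 37), (SF, 40, 13)} → {(ATL, 7, 21), (BOS, 20, 5), (CHI, 14, 27), (CHI, 3, 19), (DC, 18, 23), (DEN, 33, 8), (SF, 24, 22)}
Union: {(ATL, 7, 21), (BOS, 20, 5), (CHI, 14, 27), (CHI, 3, 19), (DC, 18, 23), (DEN, 33, 8), (SF, 24, 22)} with {(ATL, 15, 28), (CHI, 31, 13), (SF, 18, 24)} → {(ATL, 15, 28), (ATL, 7, 21), (BOS, 20, 5), (CHI, 14, 27), (CHI, 3, 19), (CHI, 31, 13), (DC, 18, 23), (DEN, 33, 8), (SF, 18, 24), (SF, 24, 22)}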